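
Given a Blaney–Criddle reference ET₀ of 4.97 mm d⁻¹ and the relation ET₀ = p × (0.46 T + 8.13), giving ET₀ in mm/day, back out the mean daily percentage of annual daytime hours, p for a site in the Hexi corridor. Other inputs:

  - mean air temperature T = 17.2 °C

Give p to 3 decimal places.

p = ET₀ / (0.46 T + 8.13) = 4.97 / (0.46 × 17.2 + 8.13) = 4.97 / 16.042 = 0.3098

0.310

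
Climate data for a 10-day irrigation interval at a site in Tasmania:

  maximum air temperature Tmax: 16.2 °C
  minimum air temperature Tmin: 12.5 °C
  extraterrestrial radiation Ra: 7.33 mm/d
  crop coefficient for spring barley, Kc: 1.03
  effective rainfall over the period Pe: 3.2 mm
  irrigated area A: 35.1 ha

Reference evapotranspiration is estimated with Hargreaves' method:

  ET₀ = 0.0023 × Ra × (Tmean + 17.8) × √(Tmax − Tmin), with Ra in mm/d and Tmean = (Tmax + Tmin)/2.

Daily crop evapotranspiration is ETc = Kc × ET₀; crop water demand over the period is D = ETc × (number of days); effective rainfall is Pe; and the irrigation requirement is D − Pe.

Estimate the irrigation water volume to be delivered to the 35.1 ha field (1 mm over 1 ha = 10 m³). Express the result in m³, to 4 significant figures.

Tmean = (16.2 + 12.5)/2 = 14.35 °C
ET₀ = 0.0023 × 7.33 × (14.35 + 17.8) × √3.7 = 0.0023 × 7.33 × 32.15 × 1.9235 = 1.0426 mm/d
ETc = Kc × ET₀ = 1.03 × 1.0426 = 1.0739 mm/d
Crop demand D = ETc × 10 d = 1.0739 × 10 = 10.739 mm
D − Pe = 10.739 − 3.2 = 7.539 mm
Volume = 7.539 mm × 35.1 ha × 10 = 2646.2 m³

2646 m³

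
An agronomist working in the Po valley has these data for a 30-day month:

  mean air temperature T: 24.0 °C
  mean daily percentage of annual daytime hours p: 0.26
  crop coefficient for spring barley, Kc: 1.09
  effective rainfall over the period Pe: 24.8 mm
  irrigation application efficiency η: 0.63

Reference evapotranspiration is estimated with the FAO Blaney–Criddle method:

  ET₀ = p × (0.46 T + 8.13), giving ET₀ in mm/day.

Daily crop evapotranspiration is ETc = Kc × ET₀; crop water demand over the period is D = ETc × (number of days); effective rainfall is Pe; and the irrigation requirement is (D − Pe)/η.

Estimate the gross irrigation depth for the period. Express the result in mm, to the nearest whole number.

219 mm

ET₀ = 0.26 × (0.46 × 24.0 + 8.13) = 0.26 × 19.170 = 4.9842 mm/d
ETc = Kc × ET₀ = 1.09 × 4.9842 = 5.4328 mm/d
Crop demand D = ETc × 30 d = 5.4328 × 30 = 162.984 mm
D − Pe = 162.984 − 24.8 = 138.184 mm
Gross irrigation = 138.184 / 0.63 = 219.340 mm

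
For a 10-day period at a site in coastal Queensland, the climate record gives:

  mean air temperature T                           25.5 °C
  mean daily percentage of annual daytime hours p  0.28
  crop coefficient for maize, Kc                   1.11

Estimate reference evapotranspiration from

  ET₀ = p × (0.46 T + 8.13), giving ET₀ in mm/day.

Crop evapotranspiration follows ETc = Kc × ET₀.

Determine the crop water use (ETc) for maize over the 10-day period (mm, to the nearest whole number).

62 mm

ET₀ = 0.28 × (0.46 × 25.5 + 8.13) = 0.28 × 19.860 = 5.5608 mm/d
ETc = Kc × ET₀ = 1.11 × 5.5608 = 6.1725 mm/d
Over 10 days: 6.1725 × 10 = 61.725 mm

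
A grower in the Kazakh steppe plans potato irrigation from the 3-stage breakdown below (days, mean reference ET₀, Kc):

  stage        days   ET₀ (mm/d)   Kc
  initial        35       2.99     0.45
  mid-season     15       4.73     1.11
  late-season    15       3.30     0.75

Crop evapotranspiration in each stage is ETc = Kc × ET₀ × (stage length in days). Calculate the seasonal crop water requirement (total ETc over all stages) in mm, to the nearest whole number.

163 mm

initial: 0.45 × 2.99 × 35 = 47.09 mm
mid-season: 1.11 × 4.73 × 15 = 78.75 mm
late-season: 0.75 × 3.30 × 15 = 37.13 mm
Seasonal total = 162.97 mm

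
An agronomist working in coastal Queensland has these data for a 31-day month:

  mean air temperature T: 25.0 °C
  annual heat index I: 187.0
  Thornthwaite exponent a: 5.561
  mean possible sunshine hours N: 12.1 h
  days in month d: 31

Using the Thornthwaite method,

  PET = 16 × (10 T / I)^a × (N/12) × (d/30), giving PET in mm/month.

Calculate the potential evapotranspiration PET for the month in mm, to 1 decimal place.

10T/I = 10 × 25.0 / 187.0 = 1.3369
(10T/I)^a = 1.3369^5.561 = 5.0262
Uncorrected PET = 16 × 5.0262 = 80.419 mm
Correction = (N/12)(d/30) = (12.1/12)(31/30) = 1.0419
PET = 80.419 × 1.0419 = 83.789 mm/month

83.8 mm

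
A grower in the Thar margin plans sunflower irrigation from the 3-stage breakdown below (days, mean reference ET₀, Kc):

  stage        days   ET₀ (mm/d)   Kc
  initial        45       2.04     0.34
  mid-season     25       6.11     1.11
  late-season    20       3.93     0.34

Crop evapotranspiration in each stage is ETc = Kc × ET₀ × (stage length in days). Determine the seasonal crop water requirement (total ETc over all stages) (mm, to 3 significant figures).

initial: 0.34 × 2.04 × 45 = 31.21 mm
mid-season: 1.11 × 6.11 × 25 = 169.55 mm
late-season: 0.34 × 3.93 × 20 = 26.72 mm
Seasonal total = 227.48 mm

227 mm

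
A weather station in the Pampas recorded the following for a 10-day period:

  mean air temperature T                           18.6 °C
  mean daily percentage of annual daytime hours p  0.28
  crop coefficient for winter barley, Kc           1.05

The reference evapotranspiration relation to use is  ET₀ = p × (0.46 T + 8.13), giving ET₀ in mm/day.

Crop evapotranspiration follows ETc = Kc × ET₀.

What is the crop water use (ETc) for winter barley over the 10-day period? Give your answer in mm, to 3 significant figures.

ET₀ = 0.28 × (0.46 × 18.6 + 8.13) = 0.28 × 16.686 = 4.6721 mm/d
ETc = Kc × ET₀ = 1.05 × 4.6721 = 4.9057 mm/d
Over 10 days: 4.9057 × 10 = 49.057 mm

49.1 mm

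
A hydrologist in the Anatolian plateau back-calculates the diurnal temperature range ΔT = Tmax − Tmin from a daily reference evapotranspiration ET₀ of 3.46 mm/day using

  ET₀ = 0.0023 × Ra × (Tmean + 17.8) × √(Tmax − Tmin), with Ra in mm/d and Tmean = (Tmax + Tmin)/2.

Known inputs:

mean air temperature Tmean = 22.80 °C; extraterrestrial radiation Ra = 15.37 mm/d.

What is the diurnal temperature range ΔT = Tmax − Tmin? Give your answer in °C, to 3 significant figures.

√ΔT = ET₀ / [0.0023 × Ra × (Tmean+17.8)] = 3.46 / (0.0023 × 15.37 × 40.60) = 2.4107
ΔT = 2.4107² = 5.811 °C

5.81 °C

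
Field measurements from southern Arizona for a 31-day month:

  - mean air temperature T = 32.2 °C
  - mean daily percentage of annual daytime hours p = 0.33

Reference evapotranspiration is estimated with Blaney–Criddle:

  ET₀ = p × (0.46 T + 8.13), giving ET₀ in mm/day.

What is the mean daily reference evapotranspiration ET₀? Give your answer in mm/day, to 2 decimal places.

ET₀ = 0.33 × (0.46 × 32.2 + 8.13) = 0.33 × 22.942 = 7.5709 mm/d

7.57 mm/day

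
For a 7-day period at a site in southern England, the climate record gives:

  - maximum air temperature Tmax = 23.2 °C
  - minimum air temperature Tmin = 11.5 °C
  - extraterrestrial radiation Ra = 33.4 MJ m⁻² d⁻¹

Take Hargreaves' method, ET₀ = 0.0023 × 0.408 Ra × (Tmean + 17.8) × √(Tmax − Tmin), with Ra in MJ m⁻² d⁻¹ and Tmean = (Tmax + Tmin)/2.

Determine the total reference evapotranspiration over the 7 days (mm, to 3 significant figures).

Tmean = (23.2 + 11.5)/2 = 17.35 °C
0.408 Ra = 0.408 × 33.4 = 13.6272 mm/d equivalent
ET₀ = 0.0023 × 13.6272 × (17.35 + 17.8) × √11.7 = 0.0023 × 13.6272 × 35.15 × 3.4205 = 3.7683 mm/d
Over 7 days: 3.7683 × 7 = 26.378 mm

26.4 mm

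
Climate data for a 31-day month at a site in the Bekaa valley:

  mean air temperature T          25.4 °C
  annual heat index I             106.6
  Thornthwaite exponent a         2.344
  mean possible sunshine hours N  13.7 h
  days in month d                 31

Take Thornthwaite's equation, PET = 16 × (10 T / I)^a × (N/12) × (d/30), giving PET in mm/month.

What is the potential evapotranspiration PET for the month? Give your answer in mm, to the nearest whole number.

144 mm

10T/I = 10 × 25.4 / 106.6 = 2.3827
(10T/I)^a = 2.3827^2.344 = 7.6533
Uncorrected PET = 16 × 7.6533 = 122.453 mm
Correction = (N/12)(d/30) = (13.7/12)(31/30) = 1.1797
PET = 122.453 × 1.1797 = 144.458 mm/month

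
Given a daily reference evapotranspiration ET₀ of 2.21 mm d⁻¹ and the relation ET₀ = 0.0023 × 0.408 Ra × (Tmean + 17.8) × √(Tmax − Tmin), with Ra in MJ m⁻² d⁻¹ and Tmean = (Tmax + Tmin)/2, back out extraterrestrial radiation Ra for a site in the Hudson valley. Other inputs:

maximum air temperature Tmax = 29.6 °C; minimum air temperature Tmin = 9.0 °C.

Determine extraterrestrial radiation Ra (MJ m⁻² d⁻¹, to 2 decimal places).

Tmean = (29.6+9.0)/2 = 19.30 °C; ΔT = 20.6
Ra = ET₀ / [0.0023 × 0.408 × (Tmean+17.8) × √ΔT]
   = 2.21 / (0.0023 × 0.408 × 37.10 × 4.5387) = 13.986 MJ m⁻² d⁻¹

13.99 MJ m⁻² d⁻¹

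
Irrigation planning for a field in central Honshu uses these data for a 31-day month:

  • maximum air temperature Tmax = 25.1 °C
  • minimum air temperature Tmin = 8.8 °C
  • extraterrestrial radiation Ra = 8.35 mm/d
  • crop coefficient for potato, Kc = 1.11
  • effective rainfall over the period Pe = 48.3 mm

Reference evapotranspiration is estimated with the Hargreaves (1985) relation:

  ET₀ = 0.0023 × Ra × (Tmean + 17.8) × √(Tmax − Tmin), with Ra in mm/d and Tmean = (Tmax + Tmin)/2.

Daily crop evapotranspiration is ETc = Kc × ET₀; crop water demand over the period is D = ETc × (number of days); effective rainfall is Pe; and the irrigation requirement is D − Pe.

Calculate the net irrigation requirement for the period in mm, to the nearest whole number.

Tmean = (25.1 + 8.8)/2 = 16.95 °C
ET₀ = 0.0023 × 8.35 × (16.95 + 17.8) × √16.3 = 0.0023 × 8.35 × 34.75 × 4.0373 = 2.6944 mm/d
ETc = Kc × ET₀ = 1.11 × 2.6944 = 2.9908 mm/d
Crop demand D = ETc × 31 d = 2.9908 × 31 = 92.715 mm
D − Pe = 92.715 − 48.3 = 44.415 mm

44 mm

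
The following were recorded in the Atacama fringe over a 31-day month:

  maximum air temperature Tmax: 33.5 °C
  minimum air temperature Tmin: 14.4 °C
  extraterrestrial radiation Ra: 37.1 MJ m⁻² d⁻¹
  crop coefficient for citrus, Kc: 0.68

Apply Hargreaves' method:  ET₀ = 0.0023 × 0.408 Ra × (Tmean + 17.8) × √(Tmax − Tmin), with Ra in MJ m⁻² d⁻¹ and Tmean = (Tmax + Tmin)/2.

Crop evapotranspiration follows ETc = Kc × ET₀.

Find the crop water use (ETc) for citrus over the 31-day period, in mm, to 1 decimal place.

Tmean = (33.5 + 14.4)/2 = 23.95 °C
0.408 Ra = 0.408 × 37.1 = 15.1368 mm/d equivalent
ET₀ = 0.0023 × 15.1368 × (23.95 + 17.8) × √19.1 = 0.0023 × 15.1368 × 41.75 × 4.3704 = 6.3524 mm/d
ETc = Kc × ET₀ = 0.68 × 6.3524 = 4.3196 mm/d
Over 31 days: 4.3196 × 31 = 133.908 mm

133.9 mm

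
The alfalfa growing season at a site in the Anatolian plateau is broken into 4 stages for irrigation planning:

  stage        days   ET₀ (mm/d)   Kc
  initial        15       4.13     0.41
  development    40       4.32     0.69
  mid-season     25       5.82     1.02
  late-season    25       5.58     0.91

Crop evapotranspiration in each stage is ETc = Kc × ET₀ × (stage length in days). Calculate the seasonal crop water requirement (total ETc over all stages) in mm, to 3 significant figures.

420 mm

initial: 0.41 × 4.13 × 15 = 25.40 mm
development: 0.69 × 4.32 × 40 = 119.23 mm
mid-season: 1.02 × 5.82 × 25 = 148.41 mm
late-season: 0.91 × 5.58 × 25 = 126.95 mm
Seasonal total = 419.99 mm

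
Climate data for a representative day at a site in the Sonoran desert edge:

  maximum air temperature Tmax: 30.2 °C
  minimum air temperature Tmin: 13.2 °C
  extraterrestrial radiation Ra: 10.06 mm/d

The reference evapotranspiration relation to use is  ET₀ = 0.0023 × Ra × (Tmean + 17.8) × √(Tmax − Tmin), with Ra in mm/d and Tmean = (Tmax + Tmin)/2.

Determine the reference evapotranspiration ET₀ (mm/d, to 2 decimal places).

3.77 mm/d

Tmean = (30.2 + 13.2)/2 = 21.70 °C
ET₀ = 0.0023 × 10.06 × (21.70 + 17.8) × √17.0 = 0.0023 × 10.06 × 39.50 × 4.1231 = 3.7683 mm/d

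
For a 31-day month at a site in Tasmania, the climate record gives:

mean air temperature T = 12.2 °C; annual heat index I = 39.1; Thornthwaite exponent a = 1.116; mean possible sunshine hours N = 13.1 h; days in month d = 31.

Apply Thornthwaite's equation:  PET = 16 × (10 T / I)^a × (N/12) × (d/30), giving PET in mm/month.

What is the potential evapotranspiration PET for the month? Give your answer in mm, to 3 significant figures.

10T/I = 10 × 12.2 / 39.1 = 3.1202
(10T/I)^a = 3.1202^1.116 = 3.5605
Uncorrected PET = 16 × 3.5605 = 56.968 mm
Correction = (N/12)(d/30) = (13.1/12)(31/30) = 1.1281
PET = 56.968 × 1.1281 = 64.266 mm/month

64.3 mm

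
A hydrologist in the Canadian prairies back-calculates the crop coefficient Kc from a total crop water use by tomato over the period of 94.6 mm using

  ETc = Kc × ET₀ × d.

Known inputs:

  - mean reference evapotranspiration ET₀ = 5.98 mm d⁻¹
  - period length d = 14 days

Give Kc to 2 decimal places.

1.13

ETc = Kc × ET₀ × d  ⇒  Kc = ETc / (ET₀ × d)
Kc = 94.6 / (5.98 × 14) = 94.6 / 83.72 = 1.1300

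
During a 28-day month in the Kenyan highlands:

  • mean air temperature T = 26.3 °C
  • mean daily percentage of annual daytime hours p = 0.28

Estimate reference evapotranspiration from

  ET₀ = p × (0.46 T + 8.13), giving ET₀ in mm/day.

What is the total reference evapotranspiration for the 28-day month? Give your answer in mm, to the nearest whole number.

159 mm

ET₀ = 0.28 × (0.46 × 26.3 + 8.13) = 0.28 × 20.228 = 5.6638 mm/d
Monthly total = 5.6638 × 28 = 158.586 mm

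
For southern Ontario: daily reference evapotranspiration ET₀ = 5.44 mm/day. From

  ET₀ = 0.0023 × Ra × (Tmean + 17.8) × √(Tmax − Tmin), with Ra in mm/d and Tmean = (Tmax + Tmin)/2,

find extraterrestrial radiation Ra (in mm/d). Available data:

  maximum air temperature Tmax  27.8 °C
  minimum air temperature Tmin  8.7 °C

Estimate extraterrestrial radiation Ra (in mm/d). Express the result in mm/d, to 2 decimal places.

Tmean = 18.25 °C; √ΔT = 4.3704
Ra = ET₀ / [0.0023 × (Tmean+17.8) × √ΔT] = 5.44 / (0.0023 × 36.05 × 4.3704) = 15.012 mm/d

15.01 mm/d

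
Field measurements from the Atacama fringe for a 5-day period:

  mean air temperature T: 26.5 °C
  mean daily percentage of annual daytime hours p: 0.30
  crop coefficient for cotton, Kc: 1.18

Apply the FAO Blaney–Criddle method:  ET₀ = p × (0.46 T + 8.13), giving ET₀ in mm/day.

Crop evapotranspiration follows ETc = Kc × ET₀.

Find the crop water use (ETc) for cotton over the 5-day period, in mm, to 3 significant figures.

ET₀ = 0.30 × (0.46 × 26.5 + 8.13) = 0.30 × 20.320 = 6.0960 mm/d
ETc = Kc × ET₀ = 1.18 × 6.0960 = 7.1933 mm/d
Over 5 days: 7.1933 × 5 = 35.967 mm

36.0 mm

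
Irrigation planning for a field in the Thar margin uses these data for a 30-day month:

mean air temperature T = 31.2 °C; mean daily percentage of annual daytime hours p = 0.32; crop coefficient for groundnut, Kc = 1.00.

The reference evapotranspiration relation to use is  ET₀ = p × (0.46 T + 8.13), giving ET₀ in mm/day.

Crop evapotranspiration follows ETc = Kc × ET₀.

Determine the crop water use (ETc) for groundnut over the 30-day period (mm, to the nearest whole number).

ET₀ = 0.32 × (0.46 × 31.2 + 8.13) = 0.32 × 22.482 = 7.1942 mm/d
ETc = Kc × ET₀ = 1.00 × 7.1942 = 7.1942 mm/d
Over 30 days: 7.1942 × 30 = 215.826 mm

216 mm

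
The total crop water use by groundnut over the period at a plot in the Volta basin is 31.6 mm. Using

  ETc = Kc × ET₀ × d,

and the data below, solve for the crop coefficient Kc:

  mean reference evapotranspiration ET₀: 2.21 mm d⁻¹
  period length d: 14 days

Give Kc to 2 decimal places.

ETc = Kc × ET₀ × d  ⇒  Kc = ETc / (ET₀ × d)
Kc = 31.6 / (2.21 × 14) = 31.6 / 30.94 = 1.0213

1.02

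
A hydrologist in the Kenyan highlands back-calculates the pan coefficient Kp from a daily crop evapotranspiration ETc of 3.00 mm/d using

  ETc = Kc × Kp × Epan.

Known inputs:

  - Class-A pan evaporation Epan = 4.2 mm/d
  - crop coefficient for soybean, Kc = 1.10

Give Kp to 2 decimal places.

0.65

ETc = Kc × Kp × Epan  ⇒  Kp = ETc / (Kc × Epan)
Kp = 3.00 / (1.10 × 4.2) = 3.00 / 4.620 = 0.6494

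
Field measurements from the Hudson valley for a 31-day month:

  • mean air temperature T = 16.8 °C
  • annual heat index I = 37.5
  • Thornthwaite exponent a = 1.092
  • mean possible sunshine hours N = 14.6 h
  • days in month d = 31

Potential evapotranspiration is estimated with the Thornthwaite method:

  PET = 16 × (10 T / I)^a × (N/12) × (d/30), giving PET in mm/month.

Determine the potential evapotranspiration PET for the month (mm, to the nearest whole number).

10T/I = 10 × 16.8 / 37.5 = 4.4800
(10T/I)^a = 4.4800^1.092 = 5.1428
Uncorrected PET = 16 × 5.1428 = 82.285 mm
Correction = (N/12)(d/30) = (14.6/12)(31/30) = 1.2572
PET = 82.285 × 1.2572 = 103.449 mm/month

103 mm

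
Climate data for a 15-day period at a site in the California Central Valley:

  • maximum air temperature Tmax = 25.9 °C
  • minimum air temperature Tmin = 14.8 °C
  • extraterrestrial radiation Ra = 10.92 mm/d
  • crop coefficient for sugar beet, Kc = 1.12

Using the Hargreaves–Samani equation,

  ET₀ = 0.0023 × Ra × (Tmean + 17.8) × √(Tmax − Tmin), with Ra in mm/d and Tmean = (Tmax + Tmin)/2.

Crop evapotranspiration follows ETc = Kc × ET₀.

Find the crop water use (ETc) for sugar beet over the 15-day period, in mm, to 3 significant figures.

53.6 mm

Tmean = (25.9 + 14.8)/2 = 20.35 °C
ET₀ = 0.0023 × 10.92 × (20.35 + 17.8) × √11.1 = 0.0023 × 10.92 × 38.15 × 3.3317 = 3.1924 mm/d
ETc = Kc × ET₀ = 1.12 × 3.1924 = 3.5755 mm/d
Over 15 days: 3.5755 × 15 = 53.633 mm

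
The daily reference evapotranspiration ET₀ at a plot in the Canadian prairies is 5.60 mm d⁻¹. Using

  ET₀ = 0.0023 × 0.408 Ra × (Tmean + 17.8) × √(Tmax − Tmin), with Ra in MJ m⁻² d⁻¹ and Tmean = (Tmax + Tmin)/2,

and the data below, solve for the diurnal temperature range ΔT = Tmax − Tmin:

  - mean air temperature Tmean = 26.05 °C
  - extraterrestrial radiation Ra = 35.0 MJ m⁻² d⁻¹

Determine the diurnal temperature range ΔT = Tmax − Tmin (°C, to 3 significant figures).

√ΔT = ET₀ / [0.0023 × 0.408 × Ra × (Tmean+17.8)] = 5.60 / (0.0023 × 14.2800 × 43.85) = 3.8883
ΔT = 3.8883² = 15.119 °C

15.1 °C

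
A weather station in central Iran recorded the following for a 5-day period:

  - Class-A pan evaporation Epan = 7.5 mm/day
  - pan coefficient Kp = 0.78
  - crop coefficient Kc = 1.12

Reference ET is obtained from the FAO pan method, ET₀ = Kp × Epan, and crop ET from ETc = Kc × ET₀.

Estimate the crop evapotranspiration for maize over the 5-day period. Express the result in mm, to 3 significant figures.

32.8 mm

ET₀ = 0.78 × 7.5 = 5.8500 mm/d
ETc = Kc × ET₀ = 1.12 × 5.8500 = 6.5520 mm/d
Over 5 days: 6.5520 × 5 = 32.760 mm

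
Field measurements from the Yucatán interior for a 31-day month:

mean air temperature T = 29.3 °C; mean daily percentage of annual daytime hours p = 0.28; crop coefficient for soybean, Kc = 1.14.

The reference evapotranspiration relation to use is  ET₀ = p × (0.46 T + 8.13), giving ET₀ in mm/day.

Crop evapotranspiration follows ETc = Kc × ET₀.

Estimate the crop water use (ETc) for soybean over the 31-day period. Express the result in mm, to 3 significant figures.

214 mm

ET₀ = 0.28 × (0.46 × 29.3 + 8.13) = 0.28 × 21.608 = 6.0502 mm/d
ETc = Kc × ET₀ = 1.14 × 6.0502 = 6.8972 mm/d
Over 31 days: 6.8972 × 31 = 213.813 mm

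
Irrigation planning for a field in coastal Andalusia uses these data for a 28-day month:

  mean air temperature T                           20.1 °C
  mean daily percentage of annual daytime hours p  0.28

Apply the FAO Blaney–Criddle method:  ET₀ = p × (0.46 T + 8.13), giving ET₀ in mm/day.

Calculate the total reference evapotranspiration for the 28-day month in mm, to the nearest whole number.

136 mm

ET₀ = 0.28 × (0.46 × 20.1 + 8.13) = 0.28 × 17.376 = 4.8653 mm/d
Monthly total = 4.8653 × 28 = 136.228 mm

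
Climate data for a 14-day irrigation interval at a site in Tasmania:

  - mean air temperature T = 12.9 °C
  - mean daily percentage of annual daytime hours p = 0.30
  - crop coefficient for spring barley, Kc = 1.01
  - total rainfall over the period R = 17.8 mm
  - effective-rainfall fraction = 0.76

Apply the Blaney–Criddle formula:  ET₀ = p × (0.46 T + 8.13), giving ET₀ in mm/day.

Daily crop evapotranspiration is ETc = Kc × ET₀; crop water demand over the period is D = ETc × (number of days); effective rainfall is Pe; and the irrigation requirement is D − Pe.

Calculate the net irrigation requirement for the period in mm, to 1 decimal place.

ET₀ = 0.30 × (0.46 × 12.9 + 8.13) = 0.30 × 14.064 = 4.2192 mm/d
ETc = Kc × ET₀ = 1.01 × 4.2192 = 4.2614 mm/d
Crop demand D = ETc × 14 d = 4.2614 × 14 = 59.660 mm
Pe = 0.76 × 17.8 = 13.528 mm
D − Pe = 59.660 − 13.528 = 46.132 mm

46.1 mm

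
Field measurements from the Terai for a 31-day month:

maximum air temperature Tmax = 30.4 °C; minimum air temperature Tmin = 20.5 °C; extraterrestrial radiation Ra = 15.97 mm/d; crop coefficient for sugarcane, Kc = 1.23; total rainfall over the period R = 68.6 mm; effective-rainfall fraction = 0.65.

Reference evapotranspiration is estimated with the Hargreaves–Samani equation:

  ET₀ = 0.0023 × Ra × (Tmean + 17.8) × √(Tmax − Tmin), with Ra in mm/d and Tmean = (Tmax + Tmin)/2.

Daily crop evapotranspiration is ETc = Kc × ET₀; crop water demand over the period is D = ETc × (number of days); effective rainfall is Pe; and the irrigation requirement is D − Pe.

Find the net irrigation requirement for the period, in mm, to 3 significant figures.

146 mm

Tmean = (30.4 + 20.5)/2 = 25.45 °C
ET₀ = 0.0023 × 15.97 × (25.45 + 17.8) × √9.9 = 0.0023 × 15.97 × 43.25 × 3.1464 = 4.9984 mm/d
ETc = Kc × ET₀ = 1.23 × 4.9984 = 6.1480 mm/d
Crop demand D = ETc × 31 d = 6.1480 × 31 = 190.588 mm
Pe = 0.65 × 68.6 = 44.590 mm
D − Pe = 190.588 − 44.590 = 145.998 mm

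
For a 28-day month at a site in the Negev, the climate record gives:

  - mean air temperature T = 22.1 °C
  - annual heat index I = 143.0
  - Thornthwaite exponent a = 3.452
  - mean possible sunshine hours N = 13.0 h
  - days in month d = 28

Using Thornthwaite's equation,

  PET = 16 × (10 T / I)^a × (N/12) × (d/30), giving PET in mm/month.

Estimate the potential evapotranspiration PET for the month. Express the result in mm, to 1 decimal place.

10T/I = 10 × 22.1 / 143.0 = 1.5455
(10T/I)^a = 1.5455^3.452 = 4.4943
Uncorrected PET = 16 × 4.4943 = 71.909 mm
Correction = (N/12)(d/30) = (13.0/12)(28/30) = 1.0111
PET = 71.909 × 1.0111 = 72.707 mm/month

72.7 mm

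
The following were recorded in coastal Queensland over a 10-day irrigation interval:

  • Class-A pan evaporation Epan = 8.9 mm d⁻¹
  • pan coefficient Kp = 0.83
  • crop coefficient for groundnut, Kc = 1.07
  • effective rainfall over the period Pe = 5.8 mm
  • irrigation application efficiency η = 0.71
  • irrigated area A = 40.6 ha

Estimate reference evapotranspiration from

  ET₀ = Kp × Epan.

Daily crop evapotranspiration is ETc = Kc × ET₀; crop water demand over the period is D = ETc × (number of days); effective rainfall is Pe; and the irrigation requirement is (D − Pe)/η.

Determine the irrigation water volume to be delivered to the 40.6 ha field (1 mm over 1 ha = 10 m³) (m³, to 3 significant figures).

41900 m³

ET₀ = 0.83 × 8.9 = 7.3870 mm/d
ETc = Kc × ET₀ = 1.07 × 7.3870 = 7.9041 mm/d
Crop demand D = ETc × 10 d = 7.9041 × 10 = 79.041 mm
D − Pe = 79.041 − 5.8 = 73.241 mm
Gross irrigation = 73.241 / 0.71 = 103.156 mm
Volume = 103.156 mm × 40.6 ha × 10 = 41881.3 m³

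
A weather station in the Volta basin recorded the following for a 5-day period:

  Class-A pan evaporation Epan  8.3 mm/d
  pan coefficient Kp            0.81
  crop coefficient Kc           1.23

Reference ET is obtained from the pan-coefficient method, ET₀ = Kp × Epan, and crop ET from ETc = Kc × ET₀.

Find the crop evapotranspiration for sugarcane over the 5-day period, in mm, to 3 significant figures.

41.3 mm

ET₀ = 0.81 × 8.3 = 6.7230 mm/d
ETc = Kc × ET₀ = 1.23 × 6.7230 = 8.2693 mm/d
Over 5 days: 8.2693 × 5 = 41.347 mm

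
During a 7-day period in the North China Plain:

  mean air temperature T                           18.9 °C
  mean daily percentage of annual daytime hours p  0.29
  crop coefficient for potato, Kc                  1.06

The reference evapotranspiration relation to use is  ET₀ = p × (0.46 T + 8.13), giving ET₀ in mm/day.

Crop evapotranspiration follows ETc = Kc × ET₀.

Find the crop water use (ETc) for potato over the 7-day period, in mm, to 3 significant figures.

ET₀ = 0.29 × (0.46 × 18.9 + 8.13) = 0.29 × 16.824 = 4.8790 mm/d
ETc = Kc × ET₀ = 1.06 × 4.8790 = 5.1717 mm/d
Over 7 days: 5.1717 × 7 = 36.202 mm

36.2 mm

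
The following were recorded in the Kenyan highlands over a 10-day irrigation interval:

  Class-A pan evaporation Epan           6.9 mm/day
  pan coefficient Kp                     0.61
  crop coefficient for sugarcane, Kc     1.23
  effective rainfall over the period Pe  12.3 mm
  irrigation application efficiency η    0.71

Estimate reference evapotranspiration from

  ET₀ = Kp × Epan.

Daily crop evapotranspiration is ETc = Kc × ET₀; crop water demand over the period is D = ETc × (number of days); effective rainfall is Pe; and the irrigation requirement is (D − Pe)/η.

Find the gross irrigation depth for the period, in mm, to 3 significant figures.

55.6 mm

ET₀ = 0.61 × 6.9 = 4.2090 mm/d
ETc = Kc × ET₀ = 1.23 × 4.2090 = 5.1771 mm/d
Crop demand D = ETc × 10 d = 5.1771 × 10 = 51.771 mm
D − Pe = 51.771 − 12.3 = 39.471 mm
Gross irrigation = 39.471 / 0.71 = 55.593 mm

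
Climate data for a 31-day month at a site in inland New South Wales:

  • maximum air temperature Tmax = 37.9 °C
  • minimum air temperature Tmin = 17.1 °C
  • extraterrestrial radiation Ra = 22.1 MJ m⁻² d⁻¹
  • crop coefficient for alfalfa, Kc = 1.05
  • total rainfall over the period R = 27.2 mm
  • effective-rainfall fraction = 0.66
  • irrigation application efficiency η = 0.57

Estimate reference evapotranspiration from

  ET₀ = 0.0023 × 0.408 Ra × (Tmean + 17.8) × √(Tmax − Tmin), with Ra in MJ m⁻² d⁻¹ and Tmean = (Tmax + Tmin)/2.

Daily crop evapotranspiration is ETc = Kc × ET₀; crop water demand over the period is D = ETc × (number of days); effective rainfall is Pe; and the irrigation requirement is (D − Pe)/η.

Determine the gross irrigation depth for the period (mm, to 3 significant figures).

Tmean = (37.9 + 17.1)/2 = 27.50 °C
0.408 Ra = 0.408 × 22.1 = 9.0168 mm/d equivalent
ET₀ = 0.0023 × 9.0168 × (27.50 + 17.8) × √20.8 = 0.0023 × 9.0168 × 45.30 × 4.5607 = 4.2846 mm/d
ETc = Kc × ET₀ = 1.05 × 4.2846 = 4.4988 mm/d
Crop demand D = ETc × 31 d = 4.4988 × 31 = 139.463 mm
Pe = 0.66 × 27.2 = 17.952 mm
D − Pe = 139.463 − 17.952 = 121.511 mm
Gross irrigation = 121.511 / 0.57 = 213.177 mm

213 mm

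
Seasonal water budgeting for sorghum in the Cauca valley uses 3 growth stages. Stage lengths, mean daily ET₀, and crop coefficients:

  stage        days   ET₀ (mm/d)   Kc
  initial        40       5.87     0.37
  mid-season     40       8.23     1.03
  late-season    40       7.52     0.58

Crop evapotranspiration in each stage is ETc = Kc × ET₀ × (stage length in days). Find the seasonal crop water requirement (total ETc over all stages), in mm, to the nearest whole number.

600 mm

initial: 0.37 × 5.87 × 40 = 86.88 mm
mid-season: 1.03 × 8.23 × 40 = 339.08 mm
late-season: 0.58 × 7.52 × 40 = 174.46 mm
Seasonal total = 600.42 mm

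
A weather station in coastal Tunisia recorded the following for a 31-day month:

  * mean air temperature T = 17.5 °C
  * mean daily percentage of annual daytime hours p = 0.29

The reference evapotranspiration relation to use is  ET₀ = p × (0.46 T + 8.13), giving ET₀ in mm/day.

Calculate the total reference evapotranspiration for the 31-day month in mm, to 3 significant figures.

145 mm

ET₀ = 0.29 × (0.46 × 17.5 + 8.13) = 0.29 × 16.180 = 4.6922 mm/d
Monthly total = 4.6922 × 31 = 145.458 mm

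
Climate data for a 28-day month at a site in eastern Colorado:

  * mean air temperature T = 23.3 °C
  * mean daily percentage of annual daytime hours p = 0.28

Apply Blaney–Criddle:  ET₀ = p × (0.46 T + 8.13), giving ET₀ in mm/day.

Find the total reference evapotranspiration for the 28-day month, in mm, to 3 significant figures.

148 mm

ET₀ = 0.28 × (0.46 × 23.3 + 8.13) = 0.28 × 18.848 = 5.2774 mm/d
Monthly total = 5.2774 × 28 = 147.767 mm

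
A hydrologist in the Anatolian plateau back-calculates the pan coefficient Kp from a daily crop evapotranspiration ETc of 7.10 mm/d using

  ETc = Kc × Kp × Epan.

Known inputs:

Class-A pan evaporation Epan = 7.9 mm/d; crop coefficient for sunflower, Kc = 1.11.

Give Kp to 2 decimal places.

ETc = Kc × Kp × Epan  ⇒  Kp = ETc / (Kc × Epan)
Kp = 7.10 / (1.11 × 7.9) = 7.10 / 8.769 = 0.8097

0.81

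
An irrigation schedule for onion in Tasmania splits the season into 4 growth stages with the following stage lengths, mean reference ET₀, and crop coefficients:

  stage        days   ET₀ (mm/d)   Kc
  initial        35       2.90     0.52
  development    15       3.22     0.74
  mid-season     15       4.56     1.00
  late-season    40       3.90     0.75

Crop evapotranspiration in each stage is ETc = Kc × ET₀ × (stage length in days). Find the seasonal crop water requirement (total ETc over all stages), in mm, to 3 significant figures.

274 mm

initial: 0.52 × 2.90 × 35 = 52.78 mm
development: 0.74 × 3.22 × 15 = 35.74 mm
mid-season: 1.00 × 4.56 × 15 = 68.40 mm
late-season: 0.75 × 3.90 × 40 = 117.00 mm
Seasonal total = 273.92 mm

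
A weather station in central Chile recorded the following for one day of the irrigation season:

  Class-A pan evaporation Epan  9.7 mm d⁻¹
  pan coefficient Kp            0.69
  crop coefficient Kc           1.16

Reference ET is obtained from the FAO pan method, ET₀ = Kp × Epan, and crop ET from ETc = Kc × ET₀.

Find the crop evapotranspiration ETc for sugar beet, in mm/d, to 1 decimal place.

ET₀ = 0.69 × 9.7 = 6.6930 mm/d
ETc = Kc × ET₀ = 1.16 × 6.6930 = 7.7639 mm/d

7.8 mm/d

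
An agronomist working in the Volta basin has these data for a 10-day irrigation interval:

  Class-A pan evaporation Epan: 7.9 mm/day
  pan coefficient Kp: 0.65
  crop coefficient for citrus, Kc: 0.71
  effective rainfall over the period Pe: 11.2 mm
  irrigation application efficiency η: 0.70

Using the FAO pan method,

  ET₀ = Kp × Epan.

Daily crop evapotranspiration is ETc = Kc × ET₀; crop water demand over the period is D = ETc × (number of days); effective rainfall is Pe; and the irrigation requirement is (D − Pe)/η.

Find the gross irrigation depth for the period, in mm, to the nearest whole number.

ET₀ = 0.65 × 7.9 = 5.1350 mm/d
ETc = Kc × ET₀ = 0.71 × 5.1350 = 3.6459 mm/d
Crop demand D = ETc × 10 d = 3.6459 × 10 = 36.459 mm
D − Pe = 36.459 − 11.2 = 25.259 mm
Gross irrigation = 25.259 / 0.70 = 36.084 mm

36 mm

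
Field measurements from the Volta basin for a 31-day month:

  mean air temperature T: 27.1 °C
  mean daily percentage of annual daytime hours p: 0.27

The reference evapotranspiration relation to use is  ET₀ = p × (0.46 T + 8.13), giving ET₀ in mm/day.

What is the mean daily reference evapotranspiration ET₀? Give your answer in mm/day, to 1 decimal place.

5.6 mm/day

ET₀ = 0.27 × (0.46 × 27.1 + 8.13) = 0.27 × 20.596 = 5.5609 mm/d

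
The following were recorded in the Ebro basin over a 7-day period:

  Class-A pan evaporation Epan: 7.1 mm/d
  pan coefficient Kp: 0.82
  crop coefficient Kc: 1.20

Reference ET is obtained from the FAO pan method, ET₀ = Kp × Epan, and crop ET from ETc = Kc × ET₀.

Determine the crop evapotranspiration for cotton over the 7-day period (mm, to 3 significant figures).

48.9 mm

ET₀ = 0.82 × 7.1 = 5.8220 mm/d
ETc = Kc × ET₀ = 1.20 × 5.8220 = 6.9864 mm/d
Over 7 days: 6.9864 × 7 = 48.905 mm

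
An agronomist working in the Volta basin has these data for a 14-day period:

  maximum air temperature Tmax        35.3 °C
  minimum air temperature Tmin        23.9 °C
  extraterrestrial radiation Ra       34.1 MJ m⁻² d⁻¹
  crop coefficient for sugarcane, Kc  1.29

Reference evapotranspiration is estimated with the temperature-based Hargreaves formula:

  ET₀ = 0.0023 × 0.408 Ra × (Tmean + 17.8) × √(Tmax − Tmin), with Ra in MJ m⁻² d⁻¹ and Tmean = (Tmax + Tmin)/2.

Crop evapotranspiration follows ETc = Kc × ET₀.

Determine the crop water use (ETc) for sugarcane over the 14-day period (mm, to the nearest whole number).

Tmean = (35.3 + 23.9)/2 = 29.60 °C
0.408 Ra = 0.408 × 34.1 = 13.9128 mm/d equivalent
ET₀ = 0.0023 × 13.9128 × (29.60 + 17.8) × √11.4 = 0.0023 × 13.9128 × 47.40 × 3.3764 = 5.1212 mm/d
ETc = Kc × ET₀ = 1.29 × 5.1212 = 6.6063 mm/d
Over 14 days: 6.6063 × 14 = 92.488 mm

92 mm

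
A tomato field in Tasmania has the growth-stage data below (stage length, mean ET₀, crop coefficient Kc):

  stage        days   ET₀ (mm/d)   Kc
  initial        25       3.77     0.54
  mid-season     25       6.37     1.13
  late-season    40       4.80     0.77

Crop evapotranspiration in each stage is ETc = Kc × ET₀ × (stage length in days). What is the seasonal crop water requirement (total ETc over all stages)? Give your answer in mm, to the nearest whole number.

379 mm

initial: 0.54 × 3.77 × 25 = 50.90 mm
mid-season: 1.13 × 6.37 × 25 = 179.95 mm
late-season: 0.77 × 4.80 × 40 = 147.84 mm
Seasonal total = 378.69 mm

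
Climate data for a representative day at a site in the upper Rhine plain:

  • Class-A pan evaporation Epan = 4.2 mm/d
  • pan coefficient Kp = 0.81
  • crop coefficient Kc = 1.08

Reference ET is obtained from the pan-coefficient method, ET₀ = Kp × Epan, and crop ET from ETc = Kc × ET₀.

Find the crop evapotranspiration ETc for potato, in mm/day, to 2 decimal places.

3.67 mm/day

ET₀ = 0.81 × 4.2 = 3.4020 mm/d
ETc = Kc × ET₀ = 1.08 × 3.4020 = 3.6742 mm/d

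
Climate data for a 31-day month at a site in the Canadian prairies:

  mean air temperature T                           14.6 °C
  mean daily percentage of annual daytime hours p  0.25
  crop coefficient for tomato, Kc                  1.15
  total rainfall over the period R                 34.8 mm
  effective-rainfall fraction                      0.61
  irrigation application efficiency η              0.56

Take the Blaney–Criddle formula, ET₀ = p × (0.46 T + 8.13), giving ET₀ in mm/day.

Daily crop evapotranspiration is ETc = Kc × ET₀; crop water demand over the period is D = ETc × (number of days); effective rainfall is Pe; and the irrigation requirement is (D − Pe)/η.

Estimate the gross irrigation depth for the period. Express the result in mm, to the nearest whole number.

198 mm

ET₀ = 0.25 × (0.46 × 14.6 + 8.13) = 0.25 × 14.846 = 3.7115 mm/d
ETc = Kc × ET₀ = 1.15 × 3.7115 = 4.2682 mm/d
Crop demand D = ETc × 31 d = 4.2682 × 31 = 132.314 mm
Pe = 0.61 × 34.8 = 21.228 mm
D − Pe = 132.314 − 21.228 = 111.086 mm
Gross irrigation = 111.086 / 0.56 = 198.368 mm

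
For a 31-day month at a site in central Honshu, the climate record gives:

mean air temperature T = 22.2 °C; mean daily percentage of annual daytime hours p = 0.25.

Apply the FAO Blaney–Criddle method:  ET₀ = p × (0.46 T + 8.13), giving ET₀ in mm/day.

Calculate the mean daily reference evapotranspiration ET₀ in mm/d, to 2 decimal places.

4.59 mm/d

ET₀ = 0.25 × (0.46 × 22.2 + 8.13) = 0.25 × 18.342 = 4.5855 mm/d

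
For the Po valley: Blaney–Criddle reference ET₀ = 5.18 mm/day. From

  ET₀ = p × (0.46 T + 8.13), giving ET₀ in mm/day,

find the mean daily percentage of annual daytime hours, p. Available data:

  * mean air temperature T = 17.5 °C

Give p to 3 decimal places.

p = ET₀ / (0.46 T + 8.13) = 5.18 / (0.46 × 17.5 + 8.13) = 5.18 / 16.180 = 0.3201

0.320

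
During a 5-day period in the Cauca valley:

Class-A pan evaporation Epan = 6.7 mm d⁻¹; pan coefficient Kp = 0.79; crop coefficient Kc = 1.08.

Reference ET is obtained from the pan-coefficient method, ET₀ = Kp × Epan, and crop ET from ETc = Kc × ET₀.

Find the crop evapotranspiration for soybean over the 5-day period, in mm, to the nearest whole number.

ET₀ = 0.79 × 6.7 = 5.2930 mm/d
ETc = Kc × ET₀ = 1.08 × 5.2930 = 5.7164 mm/d
Over 5 days: 5.7164 × 5 = 28.582 mm

29 mm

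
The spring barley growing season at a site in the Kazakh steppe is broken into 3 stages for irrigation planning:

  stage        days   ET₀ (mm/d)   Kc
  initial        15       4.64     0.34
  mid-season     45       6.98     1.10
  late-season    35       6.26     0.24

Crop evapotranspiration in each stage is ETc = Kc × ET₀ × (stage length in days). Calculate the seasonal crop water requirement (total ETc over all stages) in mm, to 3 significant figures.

422 mm

initial: 0.34 × 4.64 × 15 = 23.66 mm
mid-season: 1.10 × 6.98 × 45 = 345.51 mm
late-season: 0.24 × 6.26 × 35 = 52.58 mm
Seasonal total = 421.75 mm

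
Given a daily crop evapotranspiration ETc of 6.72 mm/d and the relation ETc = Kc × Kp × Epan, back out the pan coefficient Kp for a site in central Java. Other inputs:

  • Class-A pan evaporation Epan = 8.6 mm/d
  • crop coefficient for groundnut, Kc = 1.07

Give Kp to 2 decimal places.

0.73

ETc = Kc × Kp × Epan  ⇒  Kp = ETc / (Kc × Epan)
Kp = 6.72 / (1.07 × 8.6) = 6.72 / 9.202 = 0.7303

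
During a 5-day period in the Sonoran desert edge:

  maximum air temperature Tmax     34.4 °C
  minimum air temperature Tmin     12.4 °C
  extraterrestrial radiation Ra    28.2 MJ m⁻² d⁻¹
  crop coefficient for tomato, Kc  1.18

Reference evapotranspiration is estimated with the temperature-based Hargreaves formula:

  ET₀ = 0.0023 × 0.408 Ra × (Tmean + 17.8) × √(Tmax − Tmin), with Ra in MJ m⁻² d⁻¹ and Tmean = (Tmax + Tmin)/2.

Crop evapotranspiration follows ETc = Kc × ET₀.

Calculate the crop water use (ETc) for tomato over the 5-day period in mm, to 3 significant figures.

30.2 mm

Tmean = (34.4 + 12.4)/2 = 23.40 °C
0.408 Ra = 0.408 × 28.2 = 11.5056 mm/d equivalent
ET₀ = 0.0023 × 11.5056 × (23.40 + 17.8) × √22.0 = 0.0023 × 11.5056 × 41.20 × 4.6904 = 5.1138 mm/d
ETc = Kc × ET₀ = 1.18 × 5.1138 = 6.0343 mm/d
Over 5 days: 6.0343 × 5 = 30.172 mm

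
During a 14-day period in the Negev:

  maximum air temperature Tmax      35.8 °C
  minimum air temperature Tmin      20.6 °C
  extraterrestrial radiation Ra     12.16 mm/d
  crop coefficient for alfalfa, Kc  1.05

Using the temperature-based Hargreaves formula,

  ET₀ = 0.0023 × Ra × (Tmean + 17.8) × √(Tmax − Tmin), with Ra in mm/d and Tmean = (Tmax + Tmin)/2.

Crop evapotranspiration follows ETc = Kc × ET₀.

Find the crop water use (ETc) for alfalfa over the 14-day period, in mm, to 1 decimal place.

Tmean = (35.8 + 20.6)/2 = 28.20 °C
ET₀ = 0.0023 × 12.16 × (28.20 + 17.8) × √15.2 = 0.0023 × 12.16 × 46.00 × 3.8987 = 5.0158 mm/d
ETc = Kc × ET₀ = 1.05 × 5.0158 = 5.2666 mm/d
Over 14 days: 5.2666 × 14 = 73.732 mm

73.7 mm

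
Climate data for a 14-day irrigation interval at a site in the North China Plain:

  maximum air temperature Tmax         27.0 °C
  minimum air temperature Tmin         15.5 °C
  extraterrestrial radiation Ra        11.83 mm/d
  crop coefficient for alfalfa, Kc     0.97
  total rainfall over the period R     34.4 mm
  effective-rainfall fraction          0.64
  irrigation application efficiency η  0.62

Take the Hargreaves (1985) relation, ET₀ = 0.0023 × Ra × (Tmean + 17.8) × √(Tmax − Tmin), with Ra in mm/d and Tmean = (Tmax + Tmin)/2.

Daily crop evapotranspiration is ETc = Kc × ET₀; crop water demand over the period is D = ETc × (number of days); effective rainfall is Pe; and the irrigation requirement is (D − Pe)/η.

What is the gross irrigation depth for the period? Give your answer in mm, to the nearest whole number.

Tmean = (27.0 + 15.5)/2 = 21.25 °C
ET₀ = 0.0023 × 11.83 × (21.25 + 17.8) × √11.5 = 0.0023 × 11.83 × 39.05 × 3.3912 = 3.6032 mm/d
ETc = Kc × ET₀ = 0.97 × 3.6032 = 3.4951 mm/d
Crop demand D = ETc × 14 d = 3.4951 × 14 = 48.931 mm
Pe = 0.64 × 34.4 = 22.016 mm
D − Pe = 48.931 − 22.016 = 26.915 mm
Gross irrigation = 26.915 / 0.62 = 43.411 mm

43 mm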